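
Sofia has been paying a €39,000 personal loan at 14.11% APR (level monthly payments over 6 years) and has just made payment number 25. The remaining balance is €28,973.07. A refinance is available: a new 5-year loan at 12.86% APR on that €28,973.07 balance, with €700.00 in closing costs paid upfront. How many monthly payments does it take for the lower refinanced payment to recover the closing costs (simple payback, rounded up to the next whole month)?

Current payment = 39,000 × 14.11%/12 / (1 − (1+0.0117583)^−72) = €805.92.
Refinanced payment = 28,973.07 × 0.0107167 / (1 − (1+0.0107167)^−60) = €657.15.
Monthly savings = €805.92 − €657.15 = €148.77.
Break-even = €700.00 / €148.77 = 4.71 → 5 months.

5 months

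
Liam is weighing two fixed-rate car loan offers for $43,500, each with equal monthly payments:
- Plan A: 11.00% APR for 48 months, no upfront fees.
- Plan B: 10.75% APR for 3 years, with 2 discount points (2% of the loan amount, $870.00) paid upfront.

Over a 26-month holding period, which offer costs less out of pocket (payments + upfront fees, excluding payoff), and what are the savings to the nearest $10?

Plan A by $8,530

Plan A: monthly rate = 11%/12 = 0.0091667; payment = 43,500 × 0.0091667 / (1 − (1+0.0091667)^−48) = $1,124.28.
Plan B: monthly rate = 10.75%/12 = 0.0089583; payment = 43,500 × 0.0089583 / (1 − (1+0.0089583)^−36) = $1,418.99.
Over 26 months: Plan A costs 26 × $1,124.28 = $29,231.28; Plan B costs 26 × $1,418.99 + $870.00 = $37,763.74.
Plan A is cheaper by $37,763.74 − $29,231.28 = $8,532.46.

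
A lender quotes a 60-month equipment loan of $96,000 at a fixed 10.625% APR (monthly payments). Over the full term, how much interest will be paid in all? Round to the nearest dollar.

$28,162

At 10.625% the monthly rate is 0.0088542, so the payment is 96,000 × 0.0088542 / (1 − 1.0088542^−60) = $2,069.36.
Total paid = 60 × $2,069.36 = $124,161.60; interest = $124,161.60 − $96,000 = $28,161.60.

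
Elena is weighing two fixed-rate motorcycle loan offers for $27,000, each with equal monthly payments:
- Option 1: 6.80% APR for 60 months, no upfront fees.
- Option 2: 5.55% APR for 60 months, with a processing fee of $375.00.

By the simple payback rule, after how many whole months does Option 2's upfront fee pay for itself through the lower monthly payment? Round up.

24 months

Option 1: at 6.80% the monthly rate is 0.0056667, so the payment is 27,000 × 0.0056667 / (1 − 1.0056667^−60) = $532.09.
Option 2: monthly rate = 5.55%/12 = 0.0046250; payment = 27,000 × 0.0046250 / (1 − (1+0.0046250)^−60) = $516.35.
Monthly savings = $532.09 − $516.35 = $15.74.
Break-even = $375.00 / $15.74 = 23.82 → 24 months.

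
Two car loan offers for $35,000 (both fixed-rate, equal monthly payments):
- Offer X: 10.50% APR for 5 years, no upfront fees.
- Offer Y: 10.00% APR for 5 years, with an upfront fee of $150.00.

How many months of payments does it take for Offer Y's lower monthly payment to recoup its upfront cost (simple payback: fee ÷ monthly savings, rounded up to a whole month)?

Offer X: monthly rate = 10.5%/12 = 0.0087500; payment = 35,000 × 0.0087500 / (1 − (1+0.0087500)^−60) = $752.29.
Offer Y: at 10.00% the monthly rate is 0.0083333, so the payment is 35,000 × 0.0083333 / (1 − 1.0083333^−60) = $743.65.
Monthly savings = $752.29 − $743.65 = $8.64.
Break-even = $150.00 / $8.64 = 17.36 → 18 months.

18 months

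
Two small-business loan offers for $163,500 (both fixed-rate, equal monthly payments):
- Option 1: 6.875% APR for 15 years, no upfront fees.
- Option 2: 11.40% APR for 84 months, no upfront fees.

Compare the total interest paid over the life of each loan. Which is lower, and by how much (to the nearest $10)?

Option 2 by $24,410

Option 1: at 6.875% the monthly rate is 0.0057292, so the payment is 163,500 × 0.0057292 / (1 − 1.0057292^−180) = $1,458.18.
Total interest on Option 1 = 180 × $1,458.18 − $163,500 = $98,972.40.
Option 2: monthly rate = 11.4%/12 = 0.0095000; payment = 163,500 × 0.0095000 / (1 − (1+0.0095000)^−84) = $2,834.02.
Total interest on Option 2 = 84 × $2,834.02 − $163,500 = $74,557.68.
Option 2 is lower by $24,414.72.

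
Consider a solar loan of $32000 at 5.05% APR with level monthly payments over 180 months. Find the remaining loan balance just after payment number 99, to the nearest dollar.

$17,396

With monthly rate i = 5.05%/12 = 0.0042083, the balance after k of n payments is P · [(1+i)^n − (1+i)^k] / [(1+i)^n − 1].
(1+0.0042083)^180 = 2.12954971 and (1+0.0042083)^99 = 1.51550816, so the balance is 32,000 × (2.12954971 − 1.51550816) / (2.12954971 − 1) = $17,395.72.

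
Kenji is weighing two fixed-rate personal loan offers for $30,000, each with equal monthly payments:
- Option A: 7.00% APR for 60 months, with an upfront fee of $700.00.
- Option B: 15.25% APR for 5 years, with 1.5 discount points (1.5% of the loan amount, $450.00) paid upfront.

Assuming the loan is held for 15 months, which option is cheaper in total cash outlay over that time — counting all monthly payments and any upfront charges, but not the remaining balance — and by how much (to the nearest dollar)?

Option A by $1,604

Option A: at 7.00% the monthly rate is 0.0058333, so the payment is 30,000 × 0.0058333 / (1 − 1.0058333^−60) = $594.04.
Option B: monthly rate = 15.25%/12 = 0.0127083; payment = 30,000 × 0.0127083 / (1 − (1+0.0127083)^−60) = $717.64.
Over 15 months: Option A costs 15 × $594.04 + $700.00 = $9,610.60; Option B costs 15 × $717.64 + $450.00 = $11,214.60.
Option A is cheaper by $11,214.60 − $9,610.60 = $1,604.00.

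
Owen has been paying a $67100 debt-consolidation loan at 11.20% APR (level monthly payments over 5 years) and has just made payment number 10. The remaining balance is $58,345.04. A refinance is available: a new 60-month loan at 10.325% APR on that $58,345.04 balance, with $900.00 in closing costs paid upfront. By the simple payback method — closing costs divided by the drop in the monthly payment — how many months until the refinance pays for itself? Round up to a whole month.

5 months

Current payment = 67,100 × 11.2%/12 / (1 − (1+0.0093333)^−60) = $1,465.62.
Refinanced payment = 58,345.04 × 0.0086042 / (1 − (1+0.0086042)^−60) = $1,249.01.
Monthly savings = $1,465.62 − $1,249.01 = $216.61.
Break-even = $900.00 / $216.61 = 4.15 → 5 months.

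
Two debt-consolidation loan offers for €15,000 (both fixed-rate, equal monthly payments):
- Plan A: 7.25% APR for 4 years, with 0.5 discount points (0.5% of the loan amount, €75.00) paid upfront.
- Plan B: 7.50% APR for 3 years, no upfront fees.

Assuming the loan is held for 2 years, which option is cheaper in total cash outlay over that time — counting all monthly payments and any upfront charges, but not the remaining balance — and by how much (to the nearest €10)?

Plan A: at 7.25% the monthly rate is 0.0060417, so the payment is 15,000 × 0.0060417 / (1 − 1.0060417^−48) = €360.94.
Plan B: at 7.50% the monthly rate is 0.0062500, so the payment is 15,000 × 0.0062500 / (1 − 1.0062500^−36) = €466.59.
Over 24 months: Plan A costs 24 × €360.94 + €75.00 = €8,737.56; Plan B costs 24 × €466.59 = €11,198.16.
Plan A is cheaper by €11,198.16 − €8,737.56 = €2,460.60.

Plan A by €2,460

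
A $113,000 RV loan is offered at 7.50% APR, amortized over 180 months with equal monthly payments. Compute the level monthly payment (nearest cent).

Monthly rate = 7.5%/12 = 0.0062500; payment = 113,000 × 0.0062500 / (1 − (1+0.0062500)^−180) = $1,047.52.

$1,047.52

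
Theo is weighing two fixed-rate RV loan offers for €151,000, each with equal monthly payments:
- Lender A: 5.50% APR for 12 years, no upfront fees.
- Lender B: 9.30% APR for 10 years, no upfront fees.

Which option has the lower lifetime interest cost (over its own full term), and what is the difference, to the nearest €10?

Lender A by €25,880

Lender A: at 5.50% the monthly rate is 0.0045833, so the payment is 151,000 × 0.0045833 / (1 − 1.0045833^−144) = €1,434.76.
Total interest on Lender A = 144 × €1,434.76 − €151,000 = €55,605.44.
Lender B: monthly rate = 9.3%/12 = 0.0077500; payment = 151,000 × 0.0077500 / (1 − (1+0.0077500)^−120) = €1,937.41.
Total interest on Lender B = 120 × €1,937.41 − €151,000 = €81,489.20.
Lender A is lower by €25,883.76.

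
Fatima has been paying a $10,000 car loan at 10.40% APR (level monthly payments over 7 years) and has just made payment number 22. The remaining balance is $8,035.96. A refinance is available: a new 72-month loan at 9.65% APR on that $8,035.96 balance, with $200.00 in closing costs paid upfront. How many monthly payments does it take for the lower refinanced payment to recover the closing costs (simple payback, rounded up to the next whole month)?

Current payment = 10,000 × 10.4%/12 / (1 − (1+0.0086667)^−84) = $168.09.
Refinanced payment = 8,035.96 × 0.0080417 / (1 − (1+0.0080417)^−72) = $147.46.
Monthly savings = $168.09 − $147.46 = $20.63.
Break-even = $200.00 / $20.63 = 9.69 → 10 months.

10 months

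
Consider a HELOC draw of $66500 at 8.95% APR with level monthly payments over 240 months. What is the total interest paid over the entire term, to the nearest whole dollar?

Monthly rate = 8.95%/12 = 0.0074583; payment = 66,500 × 0.0074583 / (1 − (1+0.0074583)^−240) = $596.18.
Total paid = 240 × $596.18 = $143,083.20; interest = $143,083.20 − $66,500 = $76,583.20.

$76,583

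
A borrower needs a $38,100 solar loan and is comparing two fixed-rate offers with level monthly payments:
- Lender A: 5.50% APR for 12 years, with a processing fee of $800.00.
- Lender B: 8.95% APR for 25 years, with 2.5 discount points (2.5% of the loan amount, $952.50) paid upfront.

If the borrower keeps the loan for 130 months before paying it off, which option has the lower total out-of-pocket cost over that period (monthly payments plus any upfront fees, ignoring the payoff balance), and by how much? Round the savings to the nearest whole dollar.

Lender A: at 5.50% the monthly rate is 0.0045833, so the payment is 38,100 × 0.0045833 / (1 − 1.0045833^−144) = $362.02.
Lender B: at 8.95% the monthly rate is 0.0074583, so the payment is 38,100 × 0.0074583 / (1 − 1.0074583^−300) = $318.43.
Over 130 months: Lender A costs 130 × $362.02 + $800.00 = $47,862.60; Lender B costs 130 × $318.43 + $952.50 = $42,348.40.
Lender B is cheaper by $47,862.60 − $42,348.40 = $5,514.20.

Lender B by $5,514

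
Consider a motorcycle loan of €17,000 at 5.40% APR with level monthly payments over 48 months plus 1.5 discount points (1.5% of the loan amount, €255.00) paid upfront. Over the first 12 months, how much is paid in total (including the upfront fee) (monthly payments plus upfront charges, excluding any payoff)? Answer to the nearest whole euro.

€4,990

Monthly rate = 5.4%/12 = 0.0045000; payment = 17,000 × 0.0045000 / (1 − (1+0.0045000)^−48) = €394.59.
Total outlay = 12 × €394.59 + €255.00 = €4,990.08.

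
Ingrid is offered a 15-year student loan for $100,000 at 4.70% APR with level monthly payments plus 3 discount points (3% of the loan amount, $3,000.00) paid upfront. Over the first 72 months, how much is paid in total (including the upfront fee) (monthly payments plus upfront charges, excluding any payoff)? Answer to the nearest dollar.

At 4.70% the monthly rate is 0.0039167, so the payment is 100,000 × 0.0039167 / (1 − 1.0039167^−180) = $775.25.
Total outlay = 72 × $775.25 + $3,000.00 = $58,818.00.

$58,818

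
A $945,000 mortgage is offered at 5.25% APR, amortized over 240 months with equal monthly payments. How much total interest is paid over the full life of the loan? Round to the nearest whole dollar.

Monthly rate = 5.25%/12 = 0.0043750; payment = 945,000 × 0.0043750 / (1 − (1+0.0043750)^−240) = $6,367.83.
Total paid = 240 × $6,367.83 = $1,528,279.20; interest = $1,528,279.20 − $945,000 = $583,279.20.

$583,279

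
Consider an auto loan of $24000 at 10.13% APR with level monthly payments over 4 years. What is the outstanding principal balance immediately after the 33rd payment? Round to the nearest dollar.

With monthly rate i = 10.13%/12 = 0.0084417, the balance after k of n payments is P · [(1+i)^n − (1+i)^k] / [(1+i)^n − 1].
(1+0.0084417)^48 = 1.49705416 and (1+0.0084417)^33 = 1.31970174, so the balance is 24,000 × (1.49705416 − 1.31970174) / (1.49705416 − 1) = $8,563.37.

$8,563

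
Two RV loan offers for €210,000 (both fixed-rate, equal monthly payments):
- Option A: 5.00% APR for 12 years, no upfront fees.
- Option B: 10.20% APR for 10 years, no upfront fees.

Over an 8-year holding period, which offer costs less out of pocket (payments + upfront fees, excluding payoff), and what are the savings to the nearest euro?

Option A by €82,196

Option A: monthly rate = 5%/12 = 0.0041667; payment = 210,000 × 0.0041667 / (1 − (1+0.0041667)^−144) = €1,942.27.
Option B: monthly rate = 10.2%/12 = 0.0085000; payment = 210,000 × 0.0085000 / (1 − (1+0.0085000)^−120) = €2,798.48.
Over 96 months: Option A costs 96 × €1,942.27 = €186,457.92; Option B costs 96 × €2,798.48 = €268,654.08.
Option A is cheaper by €268,654.08 − €186,457.92 = €82,196.16.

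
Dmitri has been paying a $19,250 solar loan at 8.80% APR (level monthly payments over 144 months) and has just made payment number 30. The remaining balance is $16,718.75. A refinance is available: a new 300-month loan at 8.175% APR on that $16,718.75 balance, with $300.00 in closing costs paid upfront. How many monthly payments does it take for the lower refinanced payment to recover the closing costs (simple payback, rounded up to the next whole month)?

Current payment = 19,250 × 8.8%/12 / (1 − (1+0.0073333)^−144) = $216.91.
Refinanced payment = 16,718.75 × 0.0068125 / (1 − (1+0.0068125)^−300) = $130.98.
Monthly savings = $216.91 − $130.98 = $85.93.
Break-even = $300.00 / $85.93 = 3.49 → 4 months.

4 months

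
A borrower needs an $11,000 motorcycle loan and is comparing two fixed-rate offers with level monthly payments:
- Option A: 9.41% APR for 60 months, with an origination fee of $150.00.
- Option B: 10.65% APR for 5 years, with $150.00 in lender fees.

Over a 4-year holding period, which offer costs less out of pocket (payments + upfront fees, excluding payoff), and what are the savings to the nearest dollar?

Option A: monthly rate = 9.41%/12 = 0.0078417; payment = 11,000 × 0.0078417 / (1 − (1+0.0078417)^−60) = $230.54.
Option B: monthly rate = 10.65%/12 = 0.0088750; payment = 11,000 × 0.0088750 / (1 − (1+0.0088750)^−60) = $237.25.
Over 48 months: Option A costs 48 × $230.54 + $150.00 = $11,215.92; Option B costs 48 × $237.25 + $150.00 = $11,538.00.
Option A is cheaper by $11,538.00 − $11,215.92 = $322.08.

Option A by $322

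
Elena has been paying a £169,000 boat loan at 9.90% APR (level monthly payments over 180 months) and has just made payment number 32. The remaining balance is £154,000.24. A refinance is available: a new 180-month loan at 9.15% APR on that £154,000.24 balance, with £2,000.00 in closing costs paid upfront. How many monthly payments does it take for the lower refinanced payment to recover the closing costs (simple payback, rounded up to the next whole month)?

Current payment = 169,000 × 9.9%/12 / (1 − (1+0.0082500)^−180) = £1,805.76.
Refinanced payment = 154,000.24 × 0.0076250 / (1 − (1+0.0076250)^−180) = £1,575.74.
Monthly savings = £1,805.76 − £1,575.74 = £230.02.
Break-even = £2,000.00 / £230.02 = 8.69 → 9 months.

9 months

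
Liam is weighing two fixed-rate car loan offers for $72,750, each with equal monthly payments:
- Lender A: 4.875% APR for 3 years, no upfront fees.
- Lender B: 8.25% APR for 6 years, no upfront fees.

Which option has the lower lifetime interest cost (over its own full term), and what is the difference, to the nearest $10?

Lender A by $14,130

Lender A: at 4.875% the monthly rate is 0.0040625, so the payment is 72,750 × 0.0040625 / (1 − 1.0040625^−36) = $2,176.30.
Total interest on Lender A = 36 × $2,176.30 − $72,750 = $5,596.80.
Lender B: monthly rate = 8.25%/12 = 0.0068750; payment = 72,750 × 0.0068750 / (1 − (1+0.0068750)^−72) = $1,284.44.
Total interest on Lender B = 72 × $1,284.44 − $72,750 = $19,729.68.
Lender A is lower by $14,132.88.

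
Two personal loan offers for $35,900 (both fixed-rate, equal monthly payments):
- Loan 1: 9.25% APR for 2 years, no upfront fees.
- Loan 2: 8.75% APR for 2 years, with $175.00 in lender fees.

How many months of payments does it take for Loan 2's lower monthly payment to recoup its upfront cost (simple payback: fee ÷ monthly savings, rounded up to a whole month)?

Loan 1: monthly rate = 9.25%/12 = 0.0077083; payment = 35,900 × 0.0077083 / (1 − (1+0.0077083)^−24) = $1,644.20.
Loan 2: at 8.75% the monthly rate is 0.0072917, so the payment is 35,900 × 0.0072917 / (1 − 1.0072917^−24) = $1,635.97.
Monthly savings = $1,644.20 − $1,635.97 = $8.23.
Break-even = $175.00 / $8.23 = 21.26 → 22 months.

22 months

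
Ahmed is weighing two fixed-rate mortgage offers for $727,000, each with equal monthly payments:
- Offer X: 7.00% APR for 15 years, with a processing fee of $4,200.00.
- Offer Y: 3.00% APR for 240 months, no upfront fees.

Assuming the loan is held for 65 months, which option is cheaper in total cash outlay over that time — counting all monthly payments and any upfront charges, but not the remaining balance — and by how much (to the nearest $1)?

Offer X: monthly rate = 7%/12 = 0.0058333; payment = 727,000 × 0.0058333 / (1 − (1+0.0058333)^−180) = $6,534.48.
Offer Y: at 3.00% the monthly rate is 0.0025000, so the payment is 727,000 × 0.0025000 / (1 − 1.0025000^−240) = $4,031.92.
Over 65 months: Offer X costs 65 × $6,534.48 + $4,200.00 = $428,941.20; Offer Y costs 65 × $4,031.92 = $262,074.80.
Offer Y is cheaper by $428,941.20 − $262,074.80 = $166,866.40.

Offer Y by $166,866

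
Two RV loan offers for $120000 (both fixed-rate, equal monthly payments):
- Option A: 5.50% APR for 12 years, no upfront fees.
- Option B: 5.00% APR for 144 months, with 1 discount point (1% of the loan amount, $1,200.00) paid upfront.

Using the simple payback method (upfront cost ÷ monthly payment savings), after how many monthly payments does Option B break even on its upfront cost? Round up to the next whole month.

40 months

Option A: at 5.50% the monthly rate is 0.0045833, so the payment is 120,000 × 0.0045833 / (1 − 1.0045833^−144) = $1,140.21.
Option B: at 5.00% the monthly rate is 0.0041667, so the payment is 120,000 × 0.0041667 / (1 − 1.0041667^−144) = $1,109.87.
Monthly savings = $1,140.21 − $1,109.87 = $30.34.
Break-even = $1,200.00 / $30.34 = 39.55 → 40 months.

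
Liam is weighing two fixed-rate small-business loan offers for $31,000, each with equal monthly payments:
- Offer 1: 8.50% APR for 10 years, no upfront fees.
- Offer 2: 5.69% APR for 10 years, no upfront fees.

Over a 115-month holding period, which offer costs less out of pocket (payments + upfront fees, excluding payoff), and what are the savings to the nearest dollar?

Offer 1: monthly rate = 8.5%/12 = 0.0070833; payment = 31,000 × 0.0070833 / (1 − (1+0.0070833)^−120) = $384.36.
Offer 2: monthly rate = 5.69%/12 = 0.0047417; payment = 31,000 × 0.0047417 / (1 − (1+0.0047417)^−120) = $339.36.
Over 115 months: Offer 1 costs 115 × $384.36 = $44,201.40; Offer 2 costs 115 × $339.36 = $39,026.40.
Offer 2 is cheaper by $44,201.40 − $39,026.40 = $5,175.00.

Offer 2 by $5,175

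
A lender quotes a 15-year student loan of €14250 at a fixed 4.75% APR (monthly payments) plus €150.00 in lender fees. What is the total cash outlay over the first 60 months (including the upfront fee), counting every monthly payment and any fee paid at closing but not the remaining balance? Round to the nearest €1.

€6,800

Monthly rate = 4.75%/12 = 0.0039583; payment = 14,250 × 0.0039583 / (1 − (1+0.0039583)^−180) = €110.84.
Total outlay = 60 × €110.84 + €150.00 = €6,800.40.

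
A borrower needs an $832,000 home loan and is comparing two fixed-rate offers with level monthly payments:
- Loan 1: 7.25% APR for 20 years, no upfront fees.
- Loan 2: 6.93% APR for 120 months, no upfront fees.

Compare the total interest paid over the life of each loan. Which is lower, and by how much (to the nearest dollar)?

Loan 2 by $422,594

Loan 1: monthly rate = 7.25%/12 = 0.0060417; payment = 832,000 × 0.0060417 / (1 − (1+0.0060417)^−240) = $6,575.93.
Total interest on Loan 1 = 240 × $6,575.93 − $832,000 = $746,223.20.
Loan 2: at 6.93% the monthly rate is 0.0057750, so the payment is 832,000 × 0.0057750 / (1 − 1.0057750^−120) = $9,630.24.
Total interest on Loan 2 = 120 × $9,630.24 − $832,000 = $323,628.80.
Loan 2 is lower by $422,594.40.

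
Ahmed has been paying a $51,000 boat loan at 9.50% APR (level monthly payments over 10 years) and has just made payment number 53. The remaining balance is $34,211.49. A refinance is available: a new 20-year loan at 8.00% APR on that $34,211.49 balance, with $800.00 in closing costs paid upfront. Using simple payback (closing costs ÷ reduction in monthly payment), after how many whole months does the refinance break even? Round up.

3 months

Current payment = 51,000 × 9.5%/12 / (1 − (1+0.0079167)^−120) = $659.93.
Refinanced payment = 34,211.49 × 0.0066667 / (1 − (1+0.0066667)^−240) = $286.16.
Monthly savings = $659.93 − $286.16 = $373.77.
Break-even = $800.00 / $373.77 = 2.14 → 3 months.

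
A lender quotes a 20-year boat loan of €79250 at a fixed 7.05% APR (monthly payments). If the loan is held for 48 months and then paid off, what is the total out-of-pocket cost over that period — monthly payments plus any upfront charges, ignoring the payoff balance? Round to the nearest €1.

€29,607

Monthly rate = 7.05%/12 = 0.0058750; payment = 79,250 × 0.0058750 / (1 − (1+0.0058750)^−240) = €616.81.
Total outlay = 48 × €616.81 = €29,606.88.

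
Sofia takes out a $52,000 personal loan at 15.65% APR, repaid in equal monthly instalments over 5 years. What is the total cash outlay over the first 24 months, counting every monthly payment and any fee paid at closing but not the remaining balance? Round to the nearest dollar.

Monthly rate = 15.65%/12 = 0.0130417; payment = 52,000 × 0.0130417 / (1 − (1+0.0130417)^−60) = $1,254.89.
Total outlay = 24 × $1,254.89 = $30,117.36.

$30,117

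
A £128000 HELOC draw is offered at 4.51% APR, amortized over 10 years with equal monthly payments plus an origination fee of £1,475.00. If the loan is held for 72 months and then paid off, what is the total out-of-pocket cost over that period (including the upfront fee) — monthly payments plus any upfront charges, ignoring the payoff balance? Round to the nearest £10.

£97,030

At 4.51% the monthly rate is 0.0037583, so the payment is 128,000 × 0.0037583 / (1 − 1.0037583^−120) = £1,327.19.
Total outlay = 72 × £1,327.19 + £1,475.00 = £97,032.68.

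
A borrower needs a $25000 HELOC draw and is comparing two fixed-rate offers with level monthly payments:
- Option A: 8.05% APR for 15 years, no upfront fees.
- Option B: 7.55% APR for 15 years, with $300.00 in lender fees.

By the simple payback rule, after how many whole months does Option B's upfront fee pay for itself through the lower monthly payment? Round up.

42 months

Option A: at 8.05% the monthly rate is 0.0067083, so the payment is 25,000 × 0.0067083 / (1 − 1.0067083^−180) = $239.64.
Option B: at 7.55% the monthly rate is 0.0062917, so the payment is 25,000 × 0.0062917 / (1 − 1.0062917^−180) = $232.46.
Monthly savings = $239.64 − $232.46 = $7.18.
Break-even = $300.00 / $7.18 = 41.78 → 42 months.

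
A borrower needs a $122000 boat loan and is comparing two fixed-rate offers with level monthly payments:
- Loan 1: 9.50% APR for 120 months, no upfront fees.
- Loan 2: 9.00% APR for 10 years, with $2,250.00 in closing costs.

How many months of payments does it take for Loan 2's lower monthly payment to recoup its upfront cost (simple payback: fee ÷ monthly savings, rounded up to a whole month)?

68 months

Loan 1: monthly rate = 9.5%/12 = 0.0079167; payment = 122,000 × 0.0079167 / (1 − (1+0.0079167)^−120) = $1,578.65.
Loan 2: at 9.00% the monthly rate is 0.0075000, so the payment is 122,000 × 0.0075000 / (1 − 1.0075000^−120) = $1,545.44.
Monthly savings = $1,578.65 − $1,545.44 = $33.21.
Break-even = $2,250.00 / $33.21 = 67.75 → 68 months.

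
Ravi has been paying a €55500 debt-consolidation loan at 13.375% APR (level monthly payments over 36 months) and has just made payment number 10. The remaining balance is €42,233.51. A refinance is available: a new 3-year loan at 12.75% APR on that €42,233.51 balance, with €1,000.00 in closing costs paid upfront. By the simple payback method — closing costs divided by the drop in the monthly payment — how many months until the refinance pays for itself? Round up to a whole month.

Current payment = 55,500 × 13.375%/12 / (1 − (1+0.0111458)^−36) = €1,880.05.
Refinanced payment = 42,233.51 × 0.0106250 / (1 − (1+0.0106250)^−36) = €1,417.93.
Monthly savings = €1,880.05 − €1,417.93 = €462.12.
Break-even = €1,000.00 / €462.12 = 2.16 → 3 months.

3 months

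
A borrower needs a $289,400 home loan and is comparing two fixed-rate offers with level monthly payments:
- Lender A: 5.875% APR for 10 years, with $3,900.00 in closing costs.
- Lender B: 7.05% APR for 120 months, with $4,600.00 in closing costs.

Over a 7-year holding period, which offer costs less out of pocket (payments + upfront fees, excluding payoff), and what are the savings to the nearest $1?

Lender A: monthly rate = 5.875%/12 = 0.0048958; payment = 289,400 × 0.0048958 / (1 − (1+0.0048958)^−120) = $3,194.80.
Lender B: monthly rate = 7.05%/12 = 0.0058750; payment = 289,400 × 0.0058750 / (1 − (1+0.0058750)^−120) = $3,367.64.
Over 84 months: Lender A costs 84 × $3,194.80 + $3,900.00 = $272,263.20; Lender B costs 84 × $3,367.64 + $4,600.00 = $287,481.76.
Lender A is cheaper by $287,481.76 − $272,263.20 = $15,218.56.

Lender A by $15,219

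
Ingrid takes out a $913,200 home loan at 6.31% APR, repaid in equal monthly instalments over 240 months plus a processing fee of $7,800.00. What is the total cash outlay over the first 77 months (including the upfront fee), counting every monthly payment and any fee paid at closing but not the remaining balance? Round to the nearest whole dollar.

Monthly rate = 6.31%/12 = 0.0052583; payment = 913,200 × 0.0052583 / (1 − (1+0.0052583)^−240) = $6,706.81.
Total outlay = 77 × $6,706.81 + $7,800.00 = $524,224.37.

$524,224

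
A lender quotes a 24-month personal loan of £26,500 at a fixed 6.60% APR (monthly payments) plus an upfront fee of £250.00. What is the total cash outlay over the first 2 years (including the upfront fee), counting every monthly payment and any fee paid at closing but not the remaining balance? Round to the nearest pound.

£28,610

At 6.60% the monthly rate is 0.0055000, so the payment is 26,500 × 0.0055000 / (1 − 1.0055000^−24) = £1,181.67.
Total outlay = 24 × £1,181.67 + £250.00 = £28,610.08.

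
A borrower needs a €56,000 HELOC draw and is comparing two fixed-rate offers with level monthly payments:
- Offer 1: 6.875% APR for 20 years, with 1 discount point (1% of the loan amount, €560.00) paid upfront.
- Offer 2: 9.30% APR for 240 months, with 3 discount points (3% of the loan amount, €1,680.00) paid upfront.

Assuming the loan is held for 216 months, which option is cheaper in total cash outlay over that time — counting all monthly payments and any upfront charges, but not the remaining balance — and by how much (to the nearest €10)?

Offer 1: monthly rate = 6.875%/12 = 0.0057292; payment = 56,000 × 0.0057292 / (1 − (1+0.0057292)^−240) = €429.98.
Offer 2: monthly rate = 9.3%/12 = 0.0077500; payment = 56,000 × 0.0077500 / (1 − (1+0.0077500)^−240) = €514.70.
Over 216 months: Offer 1 costs 216 × €429.98 + €560.00 = €93,435.68; Offer 2 costs 216 × €514.70 + €1,680.00 = €112,855.20.
Offer 1 is cheaper by €112,855.20 − €93,435.68 = €19,419.52.

Offer 1 by €19,420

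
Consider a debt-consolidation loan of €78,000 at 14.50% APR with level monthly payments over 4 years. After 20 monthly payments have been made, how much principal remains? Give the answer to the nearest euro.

€50,842

With monthly rate i = 14.5%/12 = 0.0120833, the balance after k of n payments is P · [(1+i)^n − (1+i)^k] / [(1+i)^n − 1].
(1+0.0120833)^48 = 1.77984060 and (1+0.0120833)^20 = 1.27152663, so the balance is 78,000 × (1.77984060 − 1.27152663) / (1.77984060 − 1) = €50,841.79.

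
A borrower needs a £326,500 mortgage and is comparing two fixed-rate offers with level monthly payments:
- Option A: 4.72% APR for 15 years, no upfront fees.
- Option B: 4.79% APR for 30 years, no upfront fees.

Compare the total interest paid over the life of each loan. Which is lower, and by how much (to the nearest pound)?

Option A by £159,759

Option A: monthly rate = 4.72%/12 = 0.0039333; payment = 326,500 × 0.0039333 / (1 − (1+0.0039333)^−180) = £2,534.57.
Total interest on Option A = 180 × £2,534.57 − £326,500 = £129,722.60.
Option B: at 4.79% the monthly rate is 0.0039917, so the payment is 326,500 × 0.0039917 / (1 − 1.0039917^−360) = £1,711.06.
Total interest on Option B = 360 × £1,711.06 − £326,500 = £289,481.60.
Option A is lower by £159,759.00.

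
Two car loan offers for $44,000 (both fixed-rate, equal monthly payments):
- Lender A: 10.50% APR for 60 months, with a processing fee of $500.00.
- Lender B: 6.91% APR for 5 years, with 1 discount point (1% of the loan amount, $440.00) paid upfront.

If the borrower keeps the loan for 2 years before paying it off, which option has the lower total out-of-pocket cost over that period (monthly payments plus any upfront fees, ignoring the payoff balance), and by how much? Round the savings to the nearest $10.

Lender A: monthly rate = 10.5%/12 = 0.0087500; payment = 44,000 × 0.0087500 / (1 − (1+0.0087500)^−60) = $945.73.
Lender B: at 6.91% the monthly rate is 0.0057583, so the payment is 44,000 × 0.0057583 / (1 − 1.0057583^−60) = $869.39.
Over 24 months: Lender A costs 24 × $945.73 + $500.00 = $23,197.52; Lender B costs 24 × $869.39 + $440.00 = $21,305.36.
Lender B is cheaper by $23,197.52 − $21,305.36 = $1,892.16.

Lender B by $1,890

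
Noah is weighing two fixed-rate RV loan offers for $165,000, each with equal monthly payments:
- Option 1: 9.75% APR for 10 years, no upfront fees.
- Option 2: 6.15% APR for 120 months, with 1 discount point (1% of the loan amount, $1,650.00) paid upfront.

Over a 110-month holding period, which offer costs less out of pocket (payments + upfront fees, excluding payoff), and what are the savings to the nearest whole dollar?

Option 2 by $32,826

Option 1: at 9.75% the monthly rate is 0.0081250, so the payment is 165,000 × 0.0081250 / (1 − 1.0081250^−120) = $2,157.71.
Option 2: at 6.15% the monthly rate is 0.0051250, so the payment is 165,000 × 0.0051250 / (1 − 1.0051250^−120) = $1,844.29.
Over 110 months: Option 1 costs 110 × $2,157.71 = $237,348.10; Option 2 costs 110 × $1,844.29 + $1,650.00 = $204,521.90.
Option 2 is cheaper by $237,348.10 − $204,521.90 = $32,826.20.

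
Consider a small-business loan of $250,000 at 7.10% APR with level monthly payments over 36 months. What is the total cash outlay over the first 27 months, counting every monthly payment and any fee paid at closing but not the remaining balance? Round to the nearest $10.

$208,730

At 7.10% the monthly rate is 0.0059167, so the payment is 250,000 × 0.0059167 / (1 − 1.0059167^−36) = $7,730.71.
Total outlay = 27 × $7,730.71 = $208,729.17.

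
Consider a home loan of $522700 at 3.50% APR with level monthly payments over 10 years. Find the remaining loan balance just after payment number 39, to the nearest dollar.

$372,408

With monthly rate i = 3.5%/12 = 0.0029167, the balance after k of n payments is P · [(1+i)^n − (1+i)^k] / [(1+i)^n − 1].
(1+0.0029167)^120 = 1.41834482 and (1+0.0029167)^39 = 1.12028648, so the balance is 522,700 × (1.41834482 − 1.12028648) / (1.41834482 − 1) = $372,408.33.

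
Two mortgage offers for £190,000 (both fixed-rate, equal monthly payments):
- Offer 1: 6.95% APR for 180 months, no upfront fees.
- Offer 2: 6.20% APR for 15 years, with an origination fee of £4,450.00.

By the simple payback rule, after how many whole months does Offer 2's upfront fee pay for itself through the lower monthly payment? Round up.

57 months

Offer 1: at 6.95% the monthly rate is 0.0057917, so the payment is 190,000 × 0.0057917 / (1 − 1.0057917^−180) = £1,702.47.
Offer 2: monthly rate = 6.2%/12 = 0.0051667; payment = 190,000 × 0.0051667 / (1 − (1+0.0051667)^−180) = £1,623.93.
Monthly savings = £1,702.47 − £1,623.93 = £78.54.
Break-even = £4,450.00 / £78.54 = 56.66 → 57 months.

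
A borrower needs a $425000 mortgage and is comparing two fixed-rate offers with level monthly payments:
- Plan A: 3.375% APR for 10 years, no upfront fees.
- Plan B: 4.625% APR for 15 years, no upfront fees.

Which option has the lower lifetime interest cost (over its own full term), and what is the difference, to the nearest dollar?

Plan A: at 3.375% the monthly rate is 0.0028125, so the payment is 425,000 × 0.0028125 / (1 − 1.0028125^−120) = $4,177.81.
Total interest on Plan A = 120 × $4,177.81 − $425,000 = $76,337.20.
Plan B: monthly rate = 4.625%/12 = 0.0038542; payment = 425,000 × 0.0038542 / (1 − (1+0.0038542)^−180) = $3,278.44.
Total interest on Plan B = 180 × $3,278.44 − $425,000 = $165,119.20.
Plan A is lower by $88,782.00.

Plan A by $88,782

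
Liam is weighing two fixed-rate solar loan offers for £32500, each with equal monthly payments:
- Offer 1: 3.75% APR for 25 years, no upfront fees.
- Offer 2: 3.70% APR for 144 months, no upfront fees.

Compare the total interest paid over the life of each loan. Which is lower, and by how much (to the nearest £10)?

Offer 2 by £9,830

Offer 1: monthly rate = 3.75%/12 = 0.0031250; payment = 32,500 × 0.0031250 / (1 − (1+0.0031250)^−300) = £167.09.
Total interest on Offer 1 = 300 × £167.09 − £32,500 = £17,627.00.
Offer 2: at 3.70% the monthly rate is 0.0030833, so the payment is 32,500 × 0.0030833 / (1 − 1.0030833^−144) = £279.84.
Total interest on Offer 2 = 144 × £279.84 − £32,500 = £7,796.96.
Offer 2 is lower by £9,830.04.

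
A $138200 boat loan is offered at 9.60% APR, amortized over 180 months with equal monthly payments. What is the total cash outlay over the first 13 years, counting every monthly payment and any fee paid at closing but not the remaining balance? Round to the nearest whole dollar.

Monthly rate = 9.6%/12 = 0.0080000; payment = 138,200 × 0.0080000 / (1 − (1+0.0080000)^−180) = $1,451.47.
Total outlay = 156 × $1,451.47 = $226,429.32.

$226,429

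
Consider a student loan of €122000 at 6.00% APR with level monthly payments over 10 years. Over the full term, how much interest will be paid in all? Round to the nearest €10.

At 6.00% the monthly rate is 0.0050000, so the payment is 122,000 × 0.0050000 / (1 − 1.0050000^−120) = €1,354.45.
Total paid = 120 × €1,354.45 = €162,534.00; interest = €162,534.00 − €122,000 = €40,534.00.

€40,530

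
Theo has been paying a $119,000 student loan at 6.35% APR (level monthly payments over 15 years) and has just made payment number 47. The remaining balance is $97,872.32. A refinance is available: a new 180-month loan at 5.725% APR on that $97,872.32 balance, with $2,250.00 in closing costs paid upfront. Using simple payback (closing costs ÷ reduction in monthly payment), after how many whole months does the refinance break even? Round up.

Current payment = 119,000 × 6.35%/12 / (1 − (1+0.0052917)^−180) = $1,026.83.
Refinanced payment = 97,872.32 × 0.0047708 / (1 − (1+0.0047708)^−180) = $811.43.
Monthly savings = $1,026.83 − $811.43 = $215.40.
Break-even = $2,250.00 / $215.40 = 10.45 → 11 months.

11 months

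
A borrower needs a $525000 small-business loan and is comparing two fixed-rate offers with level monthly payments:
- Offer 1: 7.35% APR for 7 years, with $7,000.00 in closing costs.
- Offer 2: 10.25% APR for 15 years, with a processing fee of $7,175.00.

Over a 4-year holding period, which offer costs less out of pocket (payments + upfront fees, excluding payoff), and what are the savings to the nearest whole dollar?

Offer 2 by $109,819

Offer 1: at 7.35% the monthly rate is 0.0061250, so the payment is 525,000 × 0.0061250 / (1 − 1.0061250^−84) = $8,013.78.
Offer 2: monthly rate = 10.25%/12 = 0.0085417; payment = 525,000 × 0.0085417 / (1 − (1+0.0085417)^−180) = $5,722.24.
Over 48 months: Offer 1 costs 48 × $8,013.78 + $7,000.00 = $391,661.44; Offer 2 costs 48 × $5,722.24 + $7,175.00 = $281,842.52.
Offer 2 is cheaper by $391,661.44 − $281,842.52 = $109,818.92.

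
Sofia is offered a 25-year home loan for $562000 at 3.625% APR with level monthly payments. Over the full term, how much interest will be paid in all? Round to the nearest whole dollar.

At 3.625% the monthly rate is 0.0030208, so the payment is 562,000 × 0.0030208 / (1 − 1.0030208^−300) = $2,851.32.
Total paid = 300 × $2,851.32 = $855,396.00; interest = $855,396.00 − $562,000 = $293,396.00.

$293,396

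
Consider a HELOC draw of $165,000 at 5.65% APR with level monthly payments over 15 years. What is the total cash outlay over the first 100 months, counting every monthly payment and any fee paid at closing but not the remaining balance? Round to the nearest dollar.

$136,136

Monthly rate = 5.65%/12 = 0.0047083; payment = 165,000 × 0.0047083 / (1 − (1+0.0047083)^−180) = $1,361.36.
Total outlay = 100 × $1,361.36 = $136,136.00.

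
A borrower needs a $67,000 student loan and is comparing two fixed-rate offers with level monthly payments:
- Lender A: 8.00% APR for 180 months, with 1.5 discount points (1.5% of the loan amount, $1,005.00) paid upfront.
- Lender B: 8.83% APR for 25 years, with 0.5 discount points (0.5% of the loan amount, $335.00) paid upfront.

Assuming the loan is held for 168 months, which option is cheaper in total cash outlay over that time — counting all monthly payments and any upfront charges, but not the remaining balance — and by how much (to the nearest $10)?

Lender B by $15,090

Lender A: monthly rate = 8%/12 = 0.0066667; payment = 67,000 × 0.0066667 / (1 − (1+0.0066667)^−180) = $640.29.
Lender B: monthly rate = 8.83%/12 = 0.0073583; payment = 67,000 × 0.0073583 / (1 − (1+0.0073583)^−300) = $554.48.
Over 168 months: Lender A costs 168 × $640.29 + $1,005.00 = $108,573.72; Lender B costs 168 × $554.48 + $335.00 = $93,487.64.
Lender B is cheaper by $108,573.72 − $93,487.64 = $15,086.08.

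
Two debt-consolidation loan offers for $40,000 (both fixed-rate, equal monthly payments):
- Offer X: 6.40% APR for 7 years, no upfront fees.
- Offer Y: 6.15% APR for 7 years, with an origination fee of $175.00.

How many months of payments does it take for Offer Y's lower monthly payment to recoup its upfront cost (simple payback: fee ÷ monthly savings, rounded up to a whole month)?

Offer X: at 6.40% the monthly rate is 0.0053333, so the payment is 40,000 × 0.0053333 / (1 − 1.0053333^−84) = $592.04.
Offer Y: at 6.15% the monthly rate is 0.0051250, so the payment is 40,000 × 0.0051250 / (1 − 1.0051250^−84) = $587.22.
Monthly savings = $592.04 − $587.22 = $4.82.
Break-even = $175.00 / $4.82 = 36.31 → 37 months.

37 months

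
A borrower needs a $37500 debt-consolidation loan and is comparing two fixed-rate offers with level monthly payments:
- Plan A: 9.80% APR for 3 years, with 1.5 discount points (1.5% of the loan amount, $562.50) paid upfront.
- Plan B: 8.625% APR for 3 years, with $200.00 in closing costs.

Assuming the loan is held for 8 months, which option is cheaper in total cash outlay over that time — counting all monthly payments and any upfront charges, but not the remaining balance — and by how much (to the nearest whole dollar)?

Plan A: at 9.80% the monthly rate is 0.0081667, so the payment is 37,500 × 0.0081667 / (1 − 1.0081667^−36) = $1,206.50.
Plan B: monthly rate = 8.625%/12 = 0.0071875; payment = 37,500 × 0.0071875 / (1 − (1+0.0071875)^−36) = $1,185.96.
Over 8 months: Plan A costs 8 × $1,206.50 + $562.50 = $10,214.50; Plan B costs 8 × $1,185.96 + $200.00 = $9,687.68.
Plan B is cheaper by $10,214.50 − $9,687.68 = $526.82.

Plan B by $527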